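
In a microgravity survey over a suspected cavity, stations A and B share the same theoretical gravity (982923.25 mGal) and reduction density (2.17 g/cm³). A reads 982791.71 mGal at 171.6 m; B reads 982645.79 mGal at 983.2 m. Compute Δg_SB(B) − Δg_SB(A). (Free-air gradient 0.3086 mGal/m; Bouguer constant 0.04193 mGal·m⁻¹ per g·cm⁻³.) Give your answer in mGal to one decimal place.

Δg_SB(A) = 982791.71 − 982923.25 + 0.3086×171.6 − 0.04193×2.17×171.6 = -94.20 mGal
Δg_SB(B) = 982645.79 − 982923.25 + 0.3086×983.2 − 0.04193×2.17×983.2 = -63.50 mGal
Difference = -63.50 − (-94.20) = 30.70 mGal

30.7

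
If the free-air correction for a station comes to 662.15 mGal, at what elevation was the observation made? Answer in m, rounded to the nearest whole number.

2146

h = 662.15 / 0.3086 = 2145.66 m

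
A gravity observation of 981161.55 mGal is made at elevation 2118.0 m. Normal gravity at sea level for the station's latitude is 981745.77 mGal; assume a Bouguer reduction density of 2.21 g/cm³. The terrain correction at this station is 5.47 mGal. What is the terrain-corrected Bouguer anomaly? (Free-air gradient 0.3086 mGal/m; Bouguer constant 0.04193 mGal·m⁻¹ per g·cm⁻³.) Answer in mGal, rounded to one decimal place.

-121.4

Free-air correction = 0.3086 × 2118.0 = 653.61 mGal
Free-air anomaly = 981161.55 − 981745.77 + (653.61) = 69.39 mGal
Bouguer slab correction = 0.04193 × 2.21 × 2118.0 = 196.27 mGal
Simple Bouguer anomaly = 69.39 − (196.27) = -126.88 mGal
Complete Bouguer anomaly = -126.88 + 5.47 = -121.41 mGal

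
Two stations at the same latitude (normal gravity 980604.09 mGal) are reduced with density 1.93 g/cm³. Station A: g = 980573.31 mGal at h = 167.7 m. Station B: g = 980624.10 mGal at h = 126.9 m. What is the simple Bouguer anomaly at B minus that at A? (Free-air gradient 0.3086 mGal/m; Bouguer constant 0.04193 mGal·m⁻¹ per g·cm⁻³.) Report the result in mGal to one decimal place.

41.5

Δg_SB(A) = 980573.31 − 980604.09 + 0.3086×167.7 − 0.04193×1.93×167.7 = 7.40 mGal
Δg_SB(B) = 980624.10 − 980604.09 + 0.3086×126.9 − 0.04193×1.93×126.9 = 48.90 mGal
Difference = 48.90 − (7.40) = 41.50 mGal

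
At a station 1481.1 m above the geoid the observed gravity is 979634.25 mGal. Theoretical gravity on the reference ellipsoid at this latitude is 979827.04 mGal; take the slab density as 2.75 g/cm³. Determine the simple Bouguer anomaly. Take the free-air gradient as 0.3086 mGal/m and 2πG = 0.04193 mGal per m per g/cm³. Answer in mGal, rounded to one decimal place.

93.5

Free-air correction = 0.3086 × 1481.1 = 457.07 mGal
Free-air anomaly = 979634.25 − 979827.04 + (457.07) = 264.28 mGal
Bouguer slab correction = 0.04193 × 2.75 × 1481.1 = 170.78 mGal
Simple Bouguer anomaly = 264.28 − (170.78) = 93.50 mGal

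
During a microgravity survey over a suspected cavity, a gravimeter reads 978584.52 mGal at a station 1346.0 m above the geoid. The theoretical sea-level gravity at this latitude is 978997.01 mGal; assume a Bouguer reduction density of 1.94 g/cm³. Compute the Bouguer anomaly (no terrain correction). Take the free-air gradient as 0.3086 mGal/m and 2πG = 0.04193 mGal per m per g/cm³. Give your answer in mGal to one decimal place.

Free-air correction = 0.3086 × 1346.0 = 415.38 mGal
Free-air anomaly = 978584.52 − 978997.01 + (415.38) = 2.89 mGal
Bouguer slab correction = 0.04193 × 1.94 × 1346.0 = 109.49 mGal
Simple Bouguer anomaly = 2.89 − (109.49) = -106.60 mGal

-106.6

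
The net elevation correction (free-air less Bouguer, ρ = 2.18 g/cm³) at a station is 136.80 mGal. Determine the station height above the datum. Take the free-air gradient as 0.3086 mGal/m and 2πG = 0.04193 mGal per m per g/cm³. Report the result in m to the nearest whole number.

630

Combined gradient = 0.3086 − 0.04193 × 2.18 = 0.2171926 mGal/m
h = 136.80 / 0.2171926 = 629.86 m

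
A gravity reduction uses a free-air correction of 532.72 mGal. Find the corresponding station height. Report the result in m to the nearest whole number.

1726

h = 532.72 / 0.3086 = 1726.25 m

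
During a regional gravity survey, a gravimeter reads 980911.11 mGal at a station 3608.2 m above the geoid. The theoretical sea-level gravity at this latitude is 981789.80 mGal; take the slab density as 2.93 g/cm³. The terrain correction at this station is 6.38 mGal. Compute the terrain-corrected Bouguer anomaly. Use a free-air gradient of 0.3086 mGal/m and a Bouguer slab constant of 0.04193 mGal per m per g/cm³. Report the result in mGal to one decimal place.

-202.1

Free-air correction = 0.3086 × 3608.2 = 1113.49 mGal
Free-air anomaly = 980911.11 − 981789.80 + (1113.49) = 234.80 mGal
Bouguer slab correction = 0.04193 × 2.93 × 3608.2 = 443.29 mGal
Simple Bouguer anomaly = 234.80 − (443.29) = -208.49 mGal
Complete Bouguer anomaly = -208.49 + 6.38 = -202.11 mGal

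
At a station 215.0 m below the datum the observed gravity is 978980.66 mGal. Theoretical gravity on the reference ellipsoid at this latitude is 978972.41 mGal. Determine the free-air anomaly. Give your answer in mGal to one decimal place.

Free-air correction = 0.3086 × -215.0 = -66.35 mGal
Free-air anomaly = 978980.66 − 978972.41 + (-66.35) = -58.10 mGal

-58.1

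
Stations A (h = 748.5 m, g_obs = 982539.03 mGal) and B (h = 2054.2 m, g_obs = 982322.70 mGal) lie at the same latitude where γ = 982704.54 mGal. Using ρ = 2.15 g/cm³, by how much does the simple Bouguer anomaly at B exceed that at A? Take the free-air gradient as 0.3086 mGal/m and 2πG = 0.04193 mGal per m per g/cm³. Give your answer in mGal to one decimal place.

Δg_SB(A) = 982539.03 − 982704.54 + 0.3086×748.5 − 0.04193×2.15×748.5 = -2.00 mGal
Δg_SB(B) = 982322.70 − 982704.54 + 0.3086×2054.2 − 0.04193×2.15×2054.2 = 66.90 mGal
Difference = 66.90 − (-2.00) = 68.90 mGal

68.9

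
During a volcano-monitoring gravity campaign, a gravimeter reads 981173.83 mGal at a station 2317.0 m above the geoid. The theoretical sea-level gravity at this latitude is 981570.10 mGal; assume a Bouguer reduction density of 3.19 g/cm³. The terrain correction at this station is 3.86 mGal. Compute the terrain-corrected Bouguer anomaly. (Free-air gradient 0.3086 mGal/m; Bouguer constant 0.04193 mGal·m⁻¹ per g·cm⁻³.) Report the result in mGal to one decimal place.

Free-air correction = 0.3086 × 2317.0 = 715.03 mGal
Free-air anomaly = 981173.83 − 981570.10 + (715.03) = 318.76 mGal
Bouguer slab correction = 0.04193 × 3.19 × 2317.0 = 309.91 mGal
Simple Bouguer anomaly = 318.76 − (309.91) = 8.85 mGal
Complete Bouguer anomaly = 8.85 + 3.86 = 12.71 mGal

12.7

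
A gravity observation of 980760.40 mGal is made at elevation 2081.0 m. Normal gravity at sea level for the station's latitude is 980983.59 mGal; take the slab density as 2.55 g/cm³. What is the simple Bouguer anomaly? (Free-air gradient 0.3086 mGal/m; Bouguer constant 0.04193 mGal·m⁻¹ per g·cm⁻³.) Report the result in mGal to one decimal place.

Free-air correction = 0.3086 × 2081.0 = 642.20 mGal
Free-air anomaly = 980760.40 − 980983.59 + (642.20) = 419.01 mGal
Bouguer slab correction = 0.04193 × 2.55 × 2081.0 = 222.50 mGal
Simple Bouguer anomaly = 419.01 − (222.50) = 196.51 mGal

196.5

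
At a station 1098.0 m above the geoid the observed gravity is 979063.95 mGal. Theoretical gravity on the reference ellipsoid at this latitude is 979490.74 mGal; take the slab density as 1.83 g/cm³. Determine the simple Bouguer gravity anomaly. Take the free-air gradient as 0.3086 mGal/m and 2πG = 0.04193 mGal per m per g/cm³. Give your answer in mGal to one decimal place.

Free-air correction = 0.3086 × 1098.0 = 338.84 mGal
Free-air anomaly = 979063.95 − 979490.74 + (338.84) = -87.95 mGal
Bouguer slab correction = 0.04193 × 1.83 × 1098.0 = 84.25 mGal
Simple Bouguer anomaly = -87.95 − (84.25) = -172.20 mGal

-172.2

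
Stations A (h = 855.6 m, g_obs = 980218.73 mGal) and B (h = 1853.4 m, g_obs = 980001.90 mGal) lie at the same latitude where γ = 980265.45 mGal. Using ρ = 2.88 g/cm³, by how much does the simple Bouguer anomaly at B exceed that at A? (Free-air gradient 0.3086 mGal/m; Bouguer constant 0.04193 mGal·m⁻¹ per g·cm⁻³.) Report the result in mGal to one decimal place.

-29.4

Δg_SB(A) = 980218.73 − 980265.45 + 0.3086×855.6 − 0.04193×2.88×855.6 = 114.00 mGal
Δg_SB(B) = 980001.90 − 980265.45 + 0.3086×1853.4 − 0.04193×2.88×1853.4 = 84.60 mGal
Difference = 84.60 − (114.00) = -29.40 mGal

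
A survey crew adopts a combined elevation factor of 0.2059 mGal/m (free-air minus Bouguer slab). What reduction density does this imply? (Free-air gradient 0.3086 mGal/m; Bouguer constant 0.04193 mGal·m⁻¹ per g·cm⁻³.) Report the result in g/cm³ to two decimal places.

0.2059 = 0.3086 − 0.04193 × ρ
ρ = (0.3086 − 0.2059) / 0.04193 = 2.45 g/cm³

2.45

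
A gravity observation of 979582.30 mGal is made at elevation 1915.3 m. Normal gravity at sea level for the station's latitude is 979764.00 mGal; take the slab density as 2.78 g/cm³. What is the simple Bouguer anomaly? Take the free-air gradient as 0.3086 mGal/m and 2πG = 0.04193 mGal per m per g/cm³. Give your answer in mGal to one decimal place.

186.1

Free-air correction = 0.3086 × 1915.3 = 591.06 mGal
Free-air anomaly = 979582.30 − 979764.00 + (591.06) = 409.36 mGal
Bouguer slab correction = 0.04193 × 2.78 × 1915.3 = 223.26 mGal
Simple Bouguer anomaly = 409.36 − (223.26) = 186.10 mGal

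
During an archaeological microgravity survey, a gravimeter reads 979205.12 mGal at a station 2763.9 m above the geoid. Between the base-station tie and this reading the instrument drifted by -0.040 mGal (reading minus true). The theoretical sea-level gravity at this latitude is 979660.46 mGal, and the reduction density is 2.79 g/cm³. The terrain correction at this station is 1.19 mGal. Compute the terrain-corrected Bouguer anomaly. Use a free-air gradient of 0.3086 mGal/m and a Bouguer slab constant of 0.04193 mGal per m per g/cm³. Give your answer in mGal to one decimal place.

75.5

Drift-corrected reading = 979205.12 − (-0.040) = 979205.160 mGal
Free-air correction = 0.3086 × 2763.9 = 852.94 mGal
Free-air anomaly = 979205.160 − 979660.46 + (852.94) = 397.640 mGal
Bouguer slab correction = 0.04193 × 2.79 × 2763.9 = 323.33 mGal
Simple Bouguer anomaly = 397.640 − (323.33) = 74.310 mGal
Complete Bouguer anomaly = 74.310 + 1.19 = 75.500 mGal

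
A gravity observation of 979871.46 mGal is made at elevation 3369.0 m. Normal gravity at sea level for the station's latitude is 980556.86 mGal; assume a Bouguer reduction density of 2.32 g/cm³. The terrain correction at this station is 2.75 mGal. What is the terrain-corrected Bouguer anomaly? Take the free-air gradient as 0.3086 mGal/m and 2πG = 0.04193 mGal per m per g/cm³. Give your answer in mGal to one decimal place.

29.3

Free-air correction = 0.3086 × 3369.0 = 1039.67 mGal
Free-air anomaly = 979871.46 − 980556.86 + (1039.67) = 354.27 mGal
Bouguer slab correction = 0.04193 × 2.32 × 3369.0 = 327.73 mGal
Simple Bouguer anomaly = 354.27 − (327.73) = 26.54 mGal
Complete Bouguer anomaly = 26.54 + 2.75 = 29.29 mGal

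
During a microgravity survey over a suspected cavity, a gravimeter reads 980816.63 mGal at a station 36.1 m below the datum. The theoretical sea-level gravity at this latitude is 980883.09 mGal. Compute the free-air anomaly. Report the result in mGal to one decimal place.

-77.6

Free-air correction = 0.3086 × -36.1 = -11.14 mGal
Free-air anomaly = 980816.63 − 980883.09 + (-11.14) = -77.60 mGal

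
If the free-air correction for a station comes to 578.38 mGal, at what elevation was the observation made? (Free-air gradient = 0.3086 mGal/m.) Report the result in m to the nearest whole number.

1874

h = 578.38 / 0.3086 = 1874.21 m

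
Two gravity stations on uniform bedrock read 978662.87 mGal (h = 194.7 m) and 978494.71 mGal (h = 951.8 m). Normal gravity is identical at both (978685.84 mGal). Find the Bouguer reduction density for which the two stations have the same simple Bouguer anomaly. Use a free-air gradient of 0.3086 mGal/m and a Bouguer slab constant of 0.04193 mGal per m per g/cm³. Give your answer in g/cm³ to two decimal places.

Δg_obs = 978494.71 − 978662.87 = -168.16 mGal over Δh = 951.8 − 194.7 = 757.1 m
Equal Bouguer anomalies ⇒ Δg_obs + (0.3086 − 0.04193ρ)·Δh = 0
0.3086 − 0.04193ρ = −Δg_obs/Δh = 0.22211
ρ = (0.3086 − 0.22211) / 0.04193 = 2.06 g/cm³

2.06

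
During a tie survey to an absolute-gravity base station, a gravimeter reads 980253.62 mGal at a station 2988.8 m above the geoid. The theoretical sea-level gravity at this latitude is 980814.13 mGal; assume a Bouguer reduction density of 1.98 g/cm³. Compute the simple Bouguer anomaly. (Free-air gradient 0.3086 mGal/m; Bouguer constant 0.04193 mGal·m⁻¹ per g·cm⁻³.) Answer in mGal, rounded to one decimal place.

113.7

Free-air correction = 0.3086 × 2988.8 = 922.34 mGal
Free-air anomaly = 980253.62 − 980814.13 + (922.34) = 361.83 mGal
Bouguer slab correction = 0.04193 × 1.98 × 2988.8 = 248.13 mGal
Simple Bouguer anomaly = 361.83 − (248.13) = 113.70 mGal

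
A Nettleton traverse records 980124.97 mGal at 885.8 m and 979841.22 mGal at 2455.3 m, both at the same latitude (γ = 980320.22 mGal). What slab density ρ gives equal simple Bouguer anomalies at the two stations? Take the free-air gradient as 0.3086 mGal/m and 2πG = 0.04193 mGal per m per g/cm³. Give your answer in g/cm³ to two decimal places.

3.05

Δg_obs = 979841.22 − 980124.97 = -283.75 mGal over Δh = 2455.3 − 885.8 = 1569.5 m
Equal Bouguer anomalies ⇒ Δg_obs + (0.3086 − 0.04193ρ)·Δh = 0
0.3086 − 0.04193ρ = −Δg_obs/Δh = 0.18079
ρ = (0.3086 − 0.18079) / 0.04193 = 3.05 g/cm³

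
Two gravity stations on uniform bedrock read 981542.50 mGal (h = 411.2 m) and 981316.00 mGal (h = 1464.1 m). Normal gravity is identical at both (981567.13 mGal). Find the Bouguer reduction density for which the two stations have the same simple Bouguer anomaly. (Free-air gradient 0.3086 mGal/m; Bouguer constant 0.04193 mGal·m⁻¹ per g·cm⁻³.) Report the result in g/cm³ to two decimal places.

2.23

Δg_obs = 981316.00 − 981542.50 = -226.50 mGal over Δh = 1464.1 − 411.2 = 1052.9 m
Equal Bouguer anomalies ⇒ Δg_obs + (0.3086 − 0.04193ρ)·Δh = 0
0.3086 − 0.04193ρ = −Δg_obs/Δh = 0.21512
ρ = (0.3086 − 0.21512) / 0.04193 = 2.23 g/cm³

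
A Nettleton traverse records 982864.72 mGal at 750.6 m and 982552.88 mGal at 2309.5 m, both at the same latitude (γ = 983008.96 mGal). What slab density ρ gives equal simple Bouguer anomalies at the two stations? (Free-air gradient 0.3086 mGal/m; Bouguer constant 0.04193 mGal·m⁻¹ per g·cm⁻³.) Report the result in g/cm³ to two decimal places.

Δg_obs = 982552.88 − 982864.72 = -311.84 mGal over Δh = 2309.5 − 750.6 = 1558.9 m
Equal Bouguer anomalies ⇒ Δg_obs + (0.3086 − 0.04193ρ)·Δh = 0
0.3086 − 0.04193ρ = −Δg_obs/Δh = 0.20004
ρ = (0.3086 − 0.20004) / 0.04193 = 2.59 g/cm³

2.59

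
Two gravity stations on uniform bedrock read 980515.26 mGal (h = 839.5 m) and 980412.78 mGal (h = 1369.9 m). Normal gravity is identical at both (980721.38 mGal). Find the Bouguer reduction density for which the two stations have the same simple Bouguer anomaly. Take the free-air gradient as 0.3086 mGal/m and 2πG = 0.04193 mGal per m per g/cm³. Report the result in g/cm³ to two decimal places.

2.75

Δg_obs = 980412.78 − 980515.26 = -102.48 mGal over Δh = 1369.9 − 839.5 = 530.4 m
Equal Bouguer anomalies ⇒ Δg_obs + (0.3086 − 0.04193ρ)·Δh = 0
0.3086 − 0.04193ρ = −Δg_obs/Δh = 0.19321
ρ = (0.3086 − 0.19321) / 0.04193 = 2.75 g/cm³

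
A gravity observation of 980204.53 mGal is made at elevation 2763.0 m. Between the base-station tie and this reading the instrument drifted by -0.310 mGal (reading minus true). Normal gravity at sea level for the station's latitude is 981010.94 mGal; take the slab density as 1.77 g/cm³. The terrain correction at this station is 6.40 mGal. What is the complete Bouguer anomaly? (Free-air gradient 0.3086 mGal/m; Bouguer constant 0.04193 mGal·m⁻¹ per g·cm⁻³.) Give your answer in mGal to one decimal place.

Drift-corrected reading = 980204.53 − (-0.310) = 980204.840 mGal
Free-air correction = 0.3086 × 2763.0 = 852.66 mGal
Free-air anomaly = 980204.840 − 981010.94 + (852.66) = 46.560 mGal
Bouguer slab correction = 0.04193 × 1.77 × 2763.0 = 205.06 mGal
Simple Bouguer anomaly = 46.560 − (205.06) = -158.500 mGal
Complete Bouguer anomaly = -158.500 + 6.40 = -152.100 mGal

-152.1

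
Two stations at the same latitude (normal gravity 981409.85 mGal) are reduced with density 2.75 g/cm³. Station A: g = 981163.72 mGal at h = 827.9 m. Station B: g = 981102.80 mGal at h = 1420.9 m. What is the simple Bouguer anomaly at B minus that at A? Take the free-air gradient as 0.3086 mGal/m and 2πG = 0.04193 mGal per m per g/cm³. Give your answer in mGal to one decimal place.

53.7

Δg_SB(A) = 981163.72 − 981409.85 + 0.3086×827.9 − 0.04193×2.75×827.9 = -86.10 mGal
Δg_SB(B) = 981102.80 − 981409.85 + 0.3086×1420.9 − 0.04193×2.75×1420.9 = -32.40 mGal
Difference = -32.40 − (-86.10) = 53.70 mGal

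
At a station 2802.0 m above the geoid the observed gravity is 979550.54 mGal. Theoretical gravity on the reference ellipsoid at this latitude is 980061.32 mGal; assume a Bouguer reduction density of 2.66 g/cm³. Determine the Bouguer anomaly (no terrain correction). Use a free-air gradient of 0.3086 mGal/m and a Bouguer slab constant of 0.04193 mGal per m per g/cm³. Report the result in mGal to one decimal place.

Free-air correction = 0.3086 × 2802.0 = 864.70 mGal
Free-air anomaly = 979550.54 − 980061.32 + (864.70) = 353.92 mGal
Bouguer slab correction = 0.04193 × 2.66 × 2802.0 = 312.52 mGal
Simple Bouguer anomaly = 353.92 − (312.52) = 41.40 mGal

41.4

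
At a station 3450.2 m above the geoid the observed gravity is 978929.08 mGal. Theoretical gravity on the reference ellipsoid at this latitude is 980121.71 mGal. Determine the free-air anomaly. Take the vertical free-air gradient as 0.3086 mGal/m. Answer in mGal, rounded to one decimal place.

-127.9

Free-air correction = 0.3086 × 3450.2 = 1064.73 mGal
Free-air anomaly = 978929.08 − 980121.71 + (1064.73) = -127.90 mGal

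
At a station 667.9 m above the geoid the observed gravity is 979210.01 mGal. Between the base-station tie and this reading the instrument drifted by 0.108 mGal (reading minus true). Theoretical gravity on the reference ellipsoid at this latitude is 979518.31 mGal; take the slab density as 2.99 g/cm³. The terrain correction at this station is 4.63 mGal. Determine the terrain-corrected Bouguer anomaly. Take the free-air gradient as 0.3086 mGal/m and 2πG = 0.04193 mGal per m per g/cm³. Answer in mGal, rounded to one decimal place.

Drift-corrected reading = 979210.01 − (0.108) = 979209.902 mGal
Free-air correction = 0.3086 × 667.9 = 206.11 mGal
Free-air anomaly = 979209.902 − 979518.31 + (206.11) = -102.298 mGal
Bouguer slab correction = 0.04193 × 2.99 × 667.9 = 83.74 mGal
Simple Bouguer anomaly = -102.298 − (83.74) = -186.038 mGal
Complete Bouguer anomaly = -186.038 + 4.63 = -181.408 mGal

-181.4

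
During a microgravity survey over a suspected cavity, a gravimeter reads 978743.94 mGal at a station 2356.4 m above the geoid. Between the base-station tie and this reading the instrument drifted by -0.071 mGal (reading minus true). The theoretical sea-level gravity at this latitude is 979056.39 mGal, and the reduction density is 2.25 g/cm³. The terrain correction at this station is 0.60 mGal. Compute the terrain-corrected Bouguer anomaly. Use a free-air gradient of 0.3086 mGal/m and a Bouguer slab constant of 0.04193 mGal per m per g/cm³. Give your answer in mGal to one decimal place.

Drift-corrected reading = 978743.94 − (-0.071) = 978744.011 mGal
Free-air correction = 0.3086 × 2356.4 = 727.19 mGal
Free-air anomaly = 978744.011 − 979056.39 + (727.19) = 414.811 mGal
Bouguer slab correction = 0.04193 × 2.25 × 2356.4 = 222.31 mGal
Simple Bouguer anomaly = 414.811 − (222.31) = 192.501 mGal
Complete Bouguer anomaly = 192.501 + 0.60 = 193.101 mGal

193.1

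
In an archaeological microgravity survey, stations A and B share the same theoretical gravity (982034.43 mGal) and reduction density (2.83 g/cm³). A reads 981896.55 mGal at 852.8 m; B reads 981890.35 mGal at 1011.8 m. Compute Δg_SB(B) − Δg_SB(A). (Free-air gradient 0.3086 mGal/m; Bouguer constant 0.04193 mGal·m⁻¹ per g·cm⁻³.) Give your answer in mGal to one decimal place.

Δg_SB(A) = 981896.55 − 982034.43 + 0.3086×852.8 − 0.04193×2.83×852.8 = 24.10 mGal
Δg_SB(B) = 981890.35 − 982034.43 + 0.3086×1011.8 − 0.04193×2.83×1011.8 = 48.10 mGal
Difference = 48.10 − (24.10) = 24.00 mGal

24.0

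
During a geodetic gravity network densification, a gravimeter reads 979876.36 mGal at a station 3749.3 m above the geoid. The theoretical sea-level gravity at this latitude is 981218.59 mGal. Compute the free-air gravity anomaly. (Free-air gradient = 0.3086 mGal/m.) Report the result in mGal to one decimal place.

-185.2

Free-air correction = 0.3086 × 3749.3 = 1157.03 mGal
Free-air anomaly = 979876.36 − 981218.59 + (1157.03) = -185.20 mGal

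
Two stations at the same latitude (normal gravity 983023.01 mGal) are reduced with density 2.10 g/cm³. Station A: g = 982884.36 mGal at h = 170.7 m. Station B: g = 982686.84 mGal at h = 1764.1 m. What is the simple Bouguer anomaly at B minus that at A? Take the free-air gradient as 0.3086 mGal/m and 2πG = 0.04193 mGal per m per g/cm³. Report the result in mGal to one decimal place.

Δg_SB(A) = 982884.36 − 983023.01 + 0.3086×170.7 − 0.04193×2.10×170.7 = -101.00 mGal
Δg_SB(B) = 982686.84 − 983023.01 + 0.3086×1764.1 − 0.04193×2.10×1764.1 = 52.90 mGal
Difference = 52.90 − (-101.00) = 153.90 mGal

153.9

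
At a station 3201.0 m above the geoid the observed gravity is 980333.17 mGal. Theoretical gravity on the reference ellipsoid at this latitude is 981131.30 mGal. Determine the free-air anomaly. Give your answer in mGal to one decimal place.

189.7

Free-air correction = 0.3086 × 3201.0 = 987.83 mGal
Free-air anomaly = 980333.17 − 981131.30 + (987.83) = 189.70 mGal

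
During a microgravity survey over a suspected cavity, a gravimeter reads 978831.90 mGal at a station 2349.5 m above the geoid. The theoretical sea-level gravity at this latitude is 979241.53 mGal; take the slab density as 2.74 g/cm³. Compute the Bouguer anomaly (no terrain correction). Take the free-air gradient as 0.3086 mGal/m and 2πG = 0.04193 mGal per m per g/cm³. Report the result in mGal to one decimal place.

45.5

Free-air correction = 0.3086 × 2349.5 = 725.06 mGal
Free-air anomaly = 978831.90 − 979241.53 + (725.06) = 315.43 mGal
Bouguer slab correction = 0.04193 × 2.74 × 2349.5 = 269.93 mGal
Simple Bouguer anomaly = 315.43 − (269.93) = 45.50 mGal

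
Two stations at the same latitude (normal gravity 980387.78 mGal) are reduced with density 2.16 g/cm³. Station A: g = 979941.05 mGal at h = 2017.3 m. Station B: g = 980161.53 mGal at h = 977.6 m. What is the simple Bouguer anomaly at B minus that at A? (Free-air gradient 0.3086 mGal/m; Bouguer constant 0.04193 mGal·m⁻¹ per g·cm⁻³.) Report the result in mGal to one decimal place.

Δg_SB(A) = 979941.05 − 980387.78 + 0.3086×2017.3 − 0.04193×2.16×2017.3 = -6.90 mGal
Δg_SB(B) = 980161.53 − 980387.78 + 0.3086×977.6 − 0.04193×2.16×977.6 = -13.10 mGal
Difference = -13.10 − (-6.90) = -6.20 mGal

-6.2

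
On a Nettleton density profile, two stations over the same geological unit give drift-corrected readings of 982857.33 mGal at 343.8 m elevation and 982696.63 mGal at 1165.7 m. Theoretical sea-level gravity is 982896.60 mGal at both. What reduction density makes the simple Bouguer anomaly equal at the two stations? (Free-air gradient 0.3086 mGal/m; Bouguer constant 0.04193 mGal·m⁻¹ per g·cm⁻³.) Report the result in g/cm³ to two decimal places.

2.70

Δg_obs = 982696.63 − 982857.33 = -160.70 mGal over Δh = 1165.7 − 343.8 = 821.9 m
Equal Bouguer anomalies ⇒ Δg_obs + (0.3086 − 0.04193ρ)·Δh = 0
0.3086 − 0.04193ρ = −Δg_obs/Δh = 0.19552
ρ = (0.3086 − 0.19552) / 0.04193 = 2.70 g/cm³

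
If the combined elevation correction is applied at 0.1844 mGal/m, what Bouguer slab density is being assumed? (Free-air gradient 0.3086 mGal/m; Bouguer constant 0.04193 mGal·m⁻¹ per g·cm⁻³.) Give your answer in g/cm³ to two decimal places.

2.96

0.1844 = 0.3086 − 0.04193 × ρ
ρ = (0.3086 − 0.1844) / 0.04193 = 2.96 g/cm³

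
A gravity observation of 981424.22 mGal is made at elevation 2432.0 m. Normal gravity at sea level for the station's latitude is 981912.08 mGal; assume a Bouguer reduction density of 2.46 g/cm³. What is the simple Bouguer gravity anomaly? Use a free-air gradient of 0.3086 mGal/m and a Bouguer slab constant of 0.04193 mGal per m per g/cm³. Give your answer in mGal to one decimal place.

11.8

Free-air correction = 0.3086 × 2432.0 = 750.52 mGal
Free-air anomaly = 981424.22 − 981912.08 + (750.52) = 262.66 mGal
Bouguer slab correction = 0.04193 × 2.46 × 2432.0 = 250.86 mGal
Simple Bouguer anomaly = 262.66 − (250.86) = 11.80 mGal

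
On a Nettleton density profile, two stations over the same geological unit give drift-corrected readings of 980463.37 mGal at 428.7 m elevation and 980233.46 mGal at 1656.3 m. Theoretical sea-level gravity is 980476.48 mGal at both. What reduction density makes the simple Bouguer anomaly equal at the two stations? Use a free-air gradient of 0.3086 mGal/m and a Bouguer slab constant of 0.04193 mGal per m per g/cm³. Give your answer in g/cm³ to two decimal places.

Δg_obs = 980233.46 − 980463.37 = -229.91 mGal over Δh = 1656.3 − 428.7 = 1227.6 m
Equal Bouguer anomalies ⇒ Δg_obs + (0.3086 − 0.04193ρ)·Δh = 0
0.3086 − 0.04193ρ = −Δg_obs/Δh = 0.18728
ρ = (0.3086 − 0.18728) / 0.04193 = 2.89 g/cm³

2.89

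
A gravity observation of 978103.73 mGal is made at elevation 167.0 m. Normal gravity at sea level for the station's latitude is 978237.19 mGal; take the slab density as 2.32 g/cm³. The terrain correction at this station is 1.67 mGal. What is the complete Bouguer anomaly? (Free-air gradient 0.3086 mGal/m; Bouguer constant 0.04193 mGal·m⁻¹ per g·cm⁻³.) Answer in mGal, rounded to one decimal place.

-96.5

Free-air correction = 0.3086 × 167.0 = 51.54 mGal
Free-air anomaly = 978103.73 − 978237.19 + (51.54) = -81.92 mGal
Bouguer slab correction = 0.04193 × 2.32 × 167.0 = 16.25 mGal
Simple Bouguer anomaly = -81.92 − (16.25) = -98.17 mGal
Complete Bouguer anomaly = -98.17 + 1.67 = -96.50 mGal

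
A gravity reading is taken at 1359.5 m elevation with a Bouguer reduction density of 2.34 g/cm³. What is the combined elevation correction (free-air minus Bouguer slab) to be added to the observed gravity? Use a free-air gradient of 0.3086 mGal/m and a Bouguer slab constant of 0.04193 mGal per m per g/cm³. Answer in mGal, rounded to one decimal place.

Combined gradient = 0.3086 − 0.04193 × 2.34 = 0.2104838 mGal/m
Combined elevation correction = 0.2104838 × 1359.5 = 286.2 mGal

286.2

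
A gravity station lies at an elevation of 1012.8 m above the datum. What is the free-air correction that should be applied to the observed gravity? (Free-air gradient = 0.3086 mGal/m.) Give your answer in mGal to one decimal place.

Free-air correction = 0.3086 × 1012.8 = 312.6 mGal

312.6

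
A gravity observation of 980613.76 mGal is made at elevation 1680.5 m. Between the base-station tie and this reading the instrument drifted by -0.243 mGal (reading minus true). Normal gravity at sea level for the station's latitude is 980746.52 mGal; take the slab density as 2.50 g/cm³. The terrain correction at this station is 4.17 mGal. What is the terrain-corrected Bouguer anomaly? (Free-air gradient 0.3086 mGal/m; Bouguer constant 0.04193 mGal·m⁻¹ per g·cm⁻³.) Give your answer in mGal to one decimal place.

214.1

Drift-corrected reading = 980613.76 − (-0.243) = 980614.003 mGal
Free-air correction = 0.3086 × 1680.5 = 518.60 mGal
Free-air anomaly = 980614.003 − 980746.52 + (518.60) = 386.083 mGal
Bouguer slab correction = 0.04193 × 2.50 × 1680.5 = 176.16 mGal
Simple Bouguer anomaly = 386.083 − (176.16) = 209.923 mGal
Complete Bouguer anomaly = 209.923 + 4.17 = 214.093 mGal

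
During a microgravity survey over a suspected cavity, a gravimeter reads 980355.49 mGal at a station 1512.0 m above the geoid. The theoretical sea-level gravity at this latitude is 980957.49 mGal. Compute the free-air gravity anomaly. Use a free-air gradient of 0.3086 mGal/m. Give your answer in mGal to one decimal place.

Free-air correction = 0.3086 × 1512.0 = 466.60 mGal
Free-air anomaly = 980355.49 − 980957.49 + (466.60) = -135.40 mGal

-135.4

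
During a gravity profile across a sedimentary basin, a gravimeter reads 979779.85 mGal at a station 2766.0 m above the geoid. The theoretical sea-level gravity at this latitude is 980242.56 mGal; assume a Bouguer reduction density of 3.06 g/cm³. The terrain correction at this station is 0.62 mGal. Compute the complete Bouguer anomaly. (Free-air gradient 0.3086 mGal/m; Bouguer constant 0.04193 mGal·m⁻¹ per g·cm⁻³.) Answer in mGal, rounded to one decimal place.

36.6

Free-air correction = 0.3086 × 2766.0 = 853.59 mGal
Free-air anomaly = 979779.85 − 980242.56 + (853.59) = 390.88 mGal
Bouguer slab correction = 0.04193 × 3.06 × 2766.0 = 354.89 mGal
Simple Bouguer anomaly = 390.88 − (354.89) = 35.99 mGal
Complete Bouguer anomaly = 35.99 + 0.62 = 36.61 mGal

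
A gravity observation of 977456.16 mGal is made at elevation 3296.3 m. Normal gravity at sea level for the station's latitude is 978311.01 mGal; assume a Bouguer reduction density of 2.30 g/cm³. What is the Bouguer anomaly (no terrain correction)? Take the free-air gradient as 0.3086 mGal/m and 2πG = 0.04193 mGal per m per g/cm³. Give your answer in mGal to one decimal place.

Free-air correction = 0.3086 × 3296.3 = 1017.24 mGal
Free-air anomaly = 977456.16 − 978311.01 + (1017.24) = 162.39 mGal
Bouguer slab correction = 0.04193 × 2.30 × 3296.3 = 317.89 mGal
Simple Bouguer anomaly = 162.39 − (317.89) = -155.50 mGal

-155.5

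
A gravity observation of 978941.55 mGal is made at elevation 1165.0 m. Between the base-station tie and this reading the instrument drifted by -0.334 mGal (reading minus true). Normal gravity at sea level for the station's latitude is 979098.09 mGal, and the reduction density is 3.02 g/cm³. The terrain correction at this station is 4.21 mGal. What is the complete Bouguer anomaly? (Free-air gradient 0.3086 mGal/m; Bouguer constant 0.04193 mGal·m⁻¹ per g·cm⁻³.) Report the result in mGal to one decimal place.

Drift-corrected reading = 978941.55 − (-0.334) = 978941.884 mGal
Free-air correction = 0.3086 × 1165.0 = 359.52 mGal
Free-air anomaly = 978941.884 − 979098.09 + (359.52) = 203.314 mGal
Bouguer slab correction = 0.04193 × 3.02 × 1165.0 = 147.52 mGal
Simple Bouguer anomaly = 203.314 − (147.52) = 55.794 mGal
Complete Bouguer anomaly = 55.794 + 4.21 = 60.004 mGal

60.0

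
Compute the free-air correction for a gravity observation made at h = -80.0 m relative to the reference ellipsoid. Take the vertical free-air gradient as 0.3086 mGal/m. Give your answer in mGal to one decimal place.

Free-air correction = 0.3086 × -80.0 = -24.7 mGal

-24.7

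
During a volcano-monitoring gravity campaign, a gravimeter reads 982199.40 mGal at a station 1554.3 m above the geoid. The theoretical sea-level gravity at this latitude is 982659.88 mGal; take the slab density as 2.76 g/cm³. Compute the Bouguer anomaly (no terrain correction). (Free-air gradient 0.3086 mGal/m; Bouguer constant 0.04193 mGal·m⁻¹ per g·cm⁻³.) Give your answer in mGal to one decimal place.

-160.7

Free-air correction = 0.3086 × 1554.3 = 479.66 mGal
Free-air anomaly = 982199.40 − 982659.88 + (479.66) = 19.18 mGal
Bouguer slab correction = 0.04193 × 2.76 × 1554.3 = 179.87 mGal
Simple Bouguer anomaly = 19.18 − (179.87) = -160.69 mGal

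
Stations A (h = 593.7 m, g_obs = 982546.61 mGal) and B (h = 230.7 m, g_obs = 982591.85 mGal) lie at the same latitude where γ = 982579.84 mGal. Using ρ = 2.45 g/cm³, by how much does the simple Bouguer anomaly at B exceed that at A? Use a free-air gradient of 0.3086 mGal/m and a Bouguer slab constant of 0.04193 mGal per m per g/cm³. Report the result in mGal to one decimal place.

-29.5

Δg_SB(A) = 982546.61 − 982579.84 + 0.3086×593.7 − 0.04193×2.45×593.7 = 89.00 mGal
Δg_SB(B) = 982591.85 − 982579.84 + 0.3086×230.7 − 0.04193×2.45×230.7 = 59.50 mGal
Difference = 59.50 − (89.00) = -29.50 mGal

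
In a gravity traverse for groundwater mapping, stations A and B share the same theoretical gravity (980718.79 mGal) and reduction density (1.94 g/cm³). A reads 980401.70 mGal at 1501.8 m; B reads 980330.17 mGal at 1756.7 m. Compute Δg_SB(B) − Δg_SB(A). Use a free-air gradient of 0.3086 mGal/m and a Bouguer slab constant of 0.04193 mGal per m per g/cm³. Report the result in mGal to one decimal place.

Δg_SB(A) = 980401.70 − 980718.79 + 0.3086×1501.8 − 0.04193×1.94×1501.8 = 24.20 mGal
Δg_SB(B) = 980330.17 − 980718.79 + 0.3086×1756.7 − 0.04193×1.94×1756.7 = 10.60 mGal
Difference = 10.60 − (24.20) = -13.60 mGal

-13.6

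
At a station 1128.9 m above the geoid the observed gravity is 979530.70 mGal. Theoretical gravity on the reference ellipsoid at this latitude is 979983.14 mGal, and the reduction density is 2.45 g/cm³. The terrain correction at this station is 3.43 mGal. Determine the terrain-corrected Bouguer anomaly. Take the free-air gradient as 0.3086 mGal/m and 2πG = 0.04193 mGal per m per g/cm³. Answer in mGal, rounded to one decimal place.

Free-air correction = 0.3086 × 1128.9 = 348.38 mGal
Free-air anomaly = 979530.70 − 979983.14 + (348.38) = -104.06 mGal
Bouguer slab correction = 0.04193 × 2.45 × 1128.9 = 115.97 mGal
Simple Bouguer anomaly = -104.06 − (115.97) = -220.03 mGal
Complete Bouguer anomaly = -220.03 + 3.43 = -216.60 mGal

-216.6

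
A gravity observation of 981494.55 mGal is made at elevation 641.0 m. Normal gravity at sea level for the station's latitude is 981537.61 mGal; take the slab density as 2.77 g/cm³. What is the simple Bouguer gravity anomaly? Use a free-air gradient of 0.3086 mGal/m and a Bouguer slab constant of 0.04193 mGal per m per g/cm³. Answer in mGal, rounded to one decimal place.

80.3

Free-air correction = 0.3086 × 641.0 = 197.81 mGal
Free-air anomaly = 981494.55 − 981537.61 + (197.81) = 154.75 mGal
Bouguer slab correction = 0.04193 × 2.77 × 641.0 = 74.45 mGal
Simple Bouguer anomaly = 154.75 − (74.45) = 80.30 mGal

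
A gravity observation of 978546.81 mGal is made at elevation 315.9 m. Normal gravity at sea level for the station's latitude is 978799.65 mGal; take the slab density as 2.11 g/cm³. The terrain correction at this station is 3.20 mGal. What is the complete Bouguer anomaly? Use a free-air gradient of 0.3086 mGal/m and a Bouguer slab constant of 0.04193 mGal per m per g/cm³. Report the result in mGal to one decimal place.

-180.1

Free-air correction = 0.3086 × 315.9 = 97.49 mGal
Free-air anomaly = 978546.81 − 978799.65 + (97.49) = -155.35 mGal
Bouguer slab correction = 0.04193 × 2.11 × 315.9 = 27.95 mGal
Simple Bouguer anomaly = -155.35 − (27.95) = -183.30 mGal
Complete Bouguer anomaly = -183.30 + 3.20 = -180.10 mGal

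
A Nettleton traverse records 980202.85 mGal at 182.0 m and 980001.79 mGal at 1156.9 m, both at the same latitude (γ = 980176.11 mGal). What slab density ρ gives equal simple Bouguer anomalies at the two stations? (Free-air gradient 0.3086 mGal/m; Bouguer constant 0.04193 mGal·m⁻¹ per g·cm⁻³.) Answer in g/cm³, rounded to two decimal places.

Δg_obs = 980001.79 − 980202.85 = -201.06 mGal over Δh = 1156.9 − 182.0 = 974.9 m
Equal Bouguer anomalies ⇒ Δg_obs + (0.3086 − 0.04193ρ)·Δh = 0
0.3086 − 0.04193ρ = −Δg_obs/Δh = 0.20624
ρ = (0.3086 − 0.20624) / 0.04193 = 2.44 g/cm³

2.44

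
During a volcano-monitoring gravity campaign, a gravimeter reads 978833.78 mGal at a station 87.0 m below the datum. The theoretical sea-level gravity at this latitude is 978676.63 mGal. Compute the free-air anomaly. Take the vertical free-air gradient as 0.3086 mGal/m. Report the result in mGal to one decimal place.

Free-air correction = 0.3086 × -87.0 = -26.85 mGal
Free-air anomaly = 978833.78 − 978676.63 + (-26.85) = 130.30 mGal

130.3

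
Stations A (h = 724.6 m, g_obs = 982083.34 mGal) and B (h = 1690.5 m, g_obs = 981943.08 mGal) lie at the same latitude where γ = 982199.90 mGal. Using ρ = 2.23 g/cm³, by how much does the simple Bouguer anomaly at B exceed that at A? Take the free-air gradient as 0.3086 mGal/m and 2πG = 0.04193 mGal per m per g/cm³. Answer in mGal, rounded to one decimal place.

67.5

Δg_SB(A) = 982083.34 − 982199.90 + 0.3086×724.6 − 0.04193×2.23×724.6 = 39.30 mGal
Δg_SB(B) = 981943.08 − 982199.90 + 0.3086×1690.5 − 0.04193×2.23×1690.5 = 106.80 mGal
Difference = 106.80 − (39.30) = 67.50 mGal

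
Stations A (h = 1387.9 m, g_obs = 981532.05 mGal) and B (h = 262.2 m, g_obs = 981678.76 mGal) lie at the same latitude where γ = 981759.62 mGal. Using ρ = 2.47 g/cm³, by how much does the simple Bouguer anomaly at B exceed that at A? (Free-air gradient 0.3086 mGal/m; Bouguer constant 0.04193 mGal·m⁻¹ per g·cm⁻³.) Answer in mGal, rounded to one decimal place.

Δg_SB(A) = 981532.05 − 981759.62 + 0.3086×1387.9 − 0.04193×2.47×1387.9 = 57.00 mGal
Δg_SB(B) = 981678.76 − 981759.62 + 0.3086×262.2 − 0.04193×2.47×262.2 = -27.10 mGal
Difference = -27.10 − (57.00) = -84.10 mGal

-84.1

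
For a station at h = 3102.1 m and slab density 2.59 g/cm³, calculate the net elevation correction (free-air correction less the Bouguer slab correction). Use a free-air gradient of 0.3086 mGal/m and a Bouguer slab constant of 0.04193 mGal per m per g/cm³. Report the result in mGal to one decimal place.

Combined gradient = 0.3086 − 0.04193 × 2.59 = 0.2000013 mGal/m
Combined elevation correction = 0.2000013 × 3102.1 = 620.4 mGal

620.4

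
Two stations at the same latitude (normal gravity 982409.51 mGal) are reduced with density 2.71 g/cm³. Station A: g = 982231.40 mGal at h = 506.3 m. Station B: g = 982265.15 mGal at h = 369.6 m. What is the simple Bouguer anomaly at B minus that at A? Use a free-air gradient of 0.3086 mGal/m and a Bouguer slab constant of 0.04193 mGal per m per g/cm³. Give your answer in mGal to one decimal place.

7.1

Δg_SB(A) = 982231.40 − 982409.51 + 0.3086×506.3 − 0.04193×2.71×506.3 = -79.40 mGal
Δg_SB(B) = 982265.15 − 982409.51 + 0.3086×369.6 − 0.04193×2.71×369.6 = -72.30 mGal
Difference = -72.30 − (-79.40) = 7.10 mGal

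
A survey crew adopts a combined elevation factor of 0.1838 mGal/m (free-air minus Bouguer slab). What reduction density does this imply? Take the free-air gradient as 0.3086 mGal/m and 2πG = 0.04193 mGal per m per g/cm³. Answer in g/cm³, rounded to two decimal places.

2.98

0.1838 = 0.3086 − 0.04193 × ρ
ρ = (0.3086 − 0.1838) / 0.04193 = 2.98 g/cm³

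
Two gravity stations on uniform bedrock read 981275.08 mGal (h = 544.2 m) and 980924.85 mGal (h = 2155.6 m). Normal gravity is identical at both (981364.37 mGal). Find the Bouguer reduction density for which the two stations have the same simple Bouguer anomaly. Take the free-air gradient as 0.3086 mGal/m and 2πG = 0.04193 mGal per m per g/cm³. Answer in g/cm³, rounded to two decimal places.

2.18

Δg_obs = 980924.85 − 981275.08 = -350.23 mGal over Δh = 2155.6 − 544.2 = 1611.4 m
Equal Bouguer anomalies ⇒ Δg_obs + (0.3086 − 0.04193ρ)·Δh = 0
0.3086 − 0.04193ρ = −Δg_obs/Δh = 0.21735
ρ = (0.3086 − 0.21735) / 0.04193 = 2.18 g/cm³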